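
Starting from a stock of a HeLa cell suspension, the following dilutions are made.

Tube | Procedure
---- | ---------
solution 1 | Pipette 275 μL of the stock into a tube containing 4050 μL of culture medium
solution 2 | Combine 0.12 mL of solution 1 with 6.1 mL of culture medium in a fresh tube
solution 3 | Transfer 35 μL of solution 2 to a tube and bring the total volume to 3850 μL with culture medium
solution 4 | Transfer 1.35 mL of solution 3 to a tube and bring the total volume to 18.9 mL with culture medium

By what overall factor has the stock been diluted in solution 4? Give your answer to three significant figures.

1.26 × 10^6

Step 1: 275 μL + 4050 μL = 4325 μL total → factor 4325/275 = 15.727
Step 2: 0.12 mL + 6.1 mL = 6.22 mL total → factor 6.22/0.12 = 51.833
Step 3: 35 μL brought to 3850 μL → factor 3850/35 = 110
Step 4: 1.35 mL brought to 18.9 mL → factor 18.9/1.35 = 14
Overall dilution factor = 15.727 × 51.833 × 110 × 14 = 1.2554 × 10^6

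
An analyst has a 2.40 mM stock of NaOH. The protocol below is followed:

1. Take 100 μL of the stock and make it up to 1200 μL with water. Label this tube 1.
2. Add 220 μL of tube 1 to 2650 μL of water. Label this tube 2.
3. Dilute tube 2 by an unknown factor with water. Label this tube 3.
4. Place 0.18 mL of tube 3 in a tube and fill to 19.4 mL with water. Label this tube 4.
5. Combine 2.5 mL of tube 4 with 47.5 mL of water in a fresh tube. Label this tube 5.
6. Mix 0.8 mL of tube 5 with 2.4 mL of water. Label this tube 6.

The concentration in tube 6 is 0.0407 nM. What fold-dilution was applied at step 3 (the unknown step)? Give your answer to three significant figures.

Step 1: 100 μL brought to 1200 μL → factor 1200/100 = 12
Step 2: 220 μL + 2650 μL = 2870 μL total → factor 2870/220 = 13.045
Step 3: unknown factor x
Step 4: 0.18 mL brought to 19.4 mL → factor 19.4/0.18 = 107.78
Step 5: 2.5 mL + 47.5 mL = 50 mL total → factor 50/2.5 = 20
Step 6: 0.8 mL + 2.4 mL = 3.2 mL total → factor 3.2/0.8 = 4
Product of known-step factors = 1.3498 × 10^6
Overall factor = 2.40 mM / (0.0407 nM) = 5.8968 × 10^7
x = 5.8968 × 10^7 / 1.3498 × 10^6 = 43.7

43.7-fold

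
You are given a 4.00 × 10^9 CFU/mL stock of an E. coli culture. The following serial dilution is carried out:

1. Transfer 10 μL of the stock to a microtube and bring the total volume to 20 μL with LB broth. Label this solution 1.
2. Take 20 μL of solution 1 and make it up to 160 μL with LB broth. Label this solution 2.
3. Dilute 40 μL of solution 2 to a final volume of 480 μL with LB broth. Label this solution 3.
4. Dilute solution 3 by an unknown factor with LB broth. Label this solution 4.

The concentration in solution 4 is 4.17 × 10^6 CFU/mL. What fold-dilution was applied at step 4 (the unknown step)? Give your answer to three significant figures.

5.00-fold

Step 1: 10 μL brought to 20 μL → factor 20/10 = 2
Step 2: 20 μL brought to 160 μL → factor 160/20 = 8
Step 3: 40 μL brought to 480 μL → factor 480/40 = 12
Step 4: unknown factor x
Product of known-step factors = 192
Overall factor = 4.00 × 10^9 CFU/mL / (4.17 × 10^6 CFU/mL) = 959.23
x = 959.23 / 192 = 5.00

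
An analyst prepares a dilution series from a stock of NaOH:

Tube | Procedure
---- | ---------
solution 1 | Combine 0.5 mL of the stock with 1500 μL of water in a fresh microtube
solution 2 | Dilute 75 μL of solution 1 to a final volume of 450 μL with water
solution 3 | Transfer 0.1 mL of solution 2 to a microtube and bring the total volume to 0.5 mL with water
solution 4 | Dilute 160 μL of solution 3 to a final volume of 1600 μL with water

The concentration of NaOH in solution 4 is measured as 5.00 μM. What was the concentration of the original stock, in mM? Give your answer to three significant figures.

6.00 mM

Step 1: 0.5 mL + 1500 μL = 2 mL total → factor 2/0.5 = 4
Step 2: 75 μL brought to 450 μL → factor 450/75 = 6
Step 3: 0.1 mL brought to 0.5 mL → factor 0.5/0.1 = 5
Step 4: 160 μL brought to 1600 μL → factor 1600/160 = 10
Overall dilution factor = 4 × 6 × 5 × 10 = 1200
Stock = 5.00 μM × 1200 = 6000 μM = 6.00 mM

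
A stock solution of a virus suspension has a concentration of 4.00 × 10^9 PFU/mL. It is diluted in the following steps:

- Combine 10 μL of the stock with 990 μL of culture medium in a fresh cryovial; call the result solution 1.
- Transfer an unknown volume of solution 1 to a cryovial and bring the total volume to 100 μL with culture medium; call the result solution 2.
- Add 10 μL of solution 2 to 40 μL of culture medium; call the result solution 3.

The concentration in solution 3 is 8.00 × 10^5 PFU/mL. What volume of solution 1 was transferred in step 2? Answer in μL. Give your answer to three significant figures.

Step 1: 10 μL + 990 μL = 1000 μL total → factor 1000/10 = 100
Step 2: v brought to 100 μL → factor = 100 μL/v
Step 3: 10 μL + 40 μL = 50 μL total → factor 50/10 = 5
Product of known-step factors = 500
Overall factor = 4.00 × 10^9 PFU/mL / (8.00 × 10^5 PFU/mL) = 5000
Step-2 factor = 5000 / 500 = 10
v = 100 μL / 10 = 10.0 μL

10.0 μL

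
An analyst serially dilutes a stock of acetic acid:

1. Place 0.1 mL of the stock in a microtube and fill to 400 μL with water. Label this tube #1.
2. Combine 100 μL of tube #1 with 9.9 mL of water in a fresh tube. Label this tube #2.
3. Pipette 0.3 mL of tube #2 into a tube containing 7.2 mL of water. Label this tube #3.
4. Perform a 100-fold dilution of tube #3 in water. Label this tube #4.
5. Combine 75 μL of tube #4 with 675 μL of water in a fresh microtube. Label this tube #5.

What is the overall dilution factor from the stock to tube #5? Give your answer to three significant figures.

Step 1: 0.1 mL brought to 400 μL → factor 0.4/0.1 = 4
Step 2: 100 μL + 9.9 mL = 10000 μL total → factor 10000/100 = 100
Step 3: 0.3 mL + 7.2 mL = 7.5 mL total → factor 7.5/0.3 = 25
Step 4: 100-fold → factor 100
Step 5: 75 μL + 675 μL = 750 μL total → factor 750/75 = 10
Overall dilution factor = 4 × 100 × 25 × 100 × 10 = 1 × 10^7

1.00 × 10^7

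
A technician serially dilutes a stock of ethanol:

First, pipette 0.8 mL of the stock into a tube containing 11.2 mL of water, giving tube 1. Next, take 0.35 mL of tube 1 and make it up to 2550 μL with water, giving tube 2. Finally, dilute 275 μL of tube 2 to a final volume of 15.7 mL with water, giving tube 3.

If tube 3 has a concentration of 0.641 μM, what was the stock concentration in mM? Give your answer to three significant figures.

Step 1: 0.8 mL + 11.2 mL = 12 mL total → factor 12/0.8 = 15
Step 2: 0.35 mL brought to 2550 μL → factor 2.55/0.35 = 7.2857
Step 3: 275 μL brought to 15.7 mL → factor 15700/275 = 57.091
Overall dilution factor = 15 × 7.2857 × 57.091 = 6239.2
Stock = 0.641 μM × 6239.2 = 3999 μM = 4.00 mM

4.00 mM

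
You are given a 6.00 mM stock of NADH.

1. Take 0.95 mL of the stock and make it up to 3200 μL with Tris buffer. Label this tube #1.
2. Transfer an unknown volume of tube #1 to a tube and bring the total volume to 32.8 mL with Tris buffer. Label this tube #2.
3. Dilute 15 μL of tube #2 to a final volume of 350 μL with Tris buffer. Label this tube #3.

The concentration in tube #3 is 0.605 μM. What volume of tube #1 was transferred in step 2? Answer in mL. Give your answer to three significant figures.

0.260 mL

Step 1: 0.95 mL brought to 3200 μL → factor 3.2/0.95 = 3.3684
Step 2: v brought to 32.8 mL → factor = 32.8 mL/v
Step 3: 15 μL brought to 350 μL → factor 350/15 = 23.333
Product of known-step factors = 78.596
Overall factor = 6.00 mM / (0.605 μM) = 9917.4
Step-2 factor = 9917.4 / 78.596 = 126.18
v = 32.8 mL / 126.18 = 0.260 mL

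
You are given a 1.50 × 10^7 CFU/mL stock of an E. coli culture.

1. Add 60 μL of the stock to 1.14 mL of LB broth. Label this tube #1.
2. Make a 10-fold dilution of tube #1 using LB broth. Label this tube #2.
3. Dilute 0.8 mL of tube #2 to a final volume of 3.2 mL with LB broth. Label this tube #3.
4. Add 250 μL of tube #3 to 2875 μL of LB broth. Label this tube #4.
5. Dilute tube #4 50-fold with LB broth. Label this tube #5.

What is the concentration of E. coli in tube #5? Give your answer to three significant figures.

30.0 CFU/mL

Step 1: 60 μL + 1.14 mL = 1200 μL total → factor 1200/60 = 20
Step 2: 10-fold → factor 10
Step 3: 0.8 mL brought to 3.2 mL → factor 3.2/0.8 = 4
Step 4: 250 μL + 2875 μL = 3125 μL total → factor 3125/250 = 12.5
Step 5: 50-fold → factor 50
Overall dilution factor = 20 × 10 × 4 × 12.5 × 50 = 5 × 10^5
Final = 1.50 × 10^7 CFU/mL / 5 × 10^5 = 30.0 CFU/mL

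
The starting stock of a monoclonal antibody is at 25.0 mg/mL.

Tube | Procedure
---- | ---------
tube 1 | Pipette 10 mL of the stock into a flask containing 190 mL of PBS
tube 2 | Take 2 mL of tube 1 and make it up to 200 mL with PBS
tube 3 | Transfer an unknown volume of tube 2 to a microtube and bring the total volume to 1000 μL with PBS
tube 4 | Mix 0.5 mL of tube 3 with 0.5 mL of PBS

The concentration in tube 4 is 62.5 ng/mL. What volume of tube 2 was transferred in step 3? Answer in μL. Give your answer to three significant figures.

Step 1: 10 mL + 190 mL = 200 mL total → factor 200/10 = 20
Step 2: 2 mL brought to 200 mL → factor 200/2 = 100
Step 3: v brought to 1000 μL → factor = 1000 μL/v
Step 4: 0.5 mL + 0.5 mL = 1 mL total → factor 1/0.5 = 2
Product of known-step factors = 4000
Overall factor = 25.0 mg/mL / (62.5 ng/mL) = 4 × 10^5
Step-3 factor = 4 × 10^5 / 4000 = 100
v = 1000 μL / 100 = 10.0 μL

10.0 μL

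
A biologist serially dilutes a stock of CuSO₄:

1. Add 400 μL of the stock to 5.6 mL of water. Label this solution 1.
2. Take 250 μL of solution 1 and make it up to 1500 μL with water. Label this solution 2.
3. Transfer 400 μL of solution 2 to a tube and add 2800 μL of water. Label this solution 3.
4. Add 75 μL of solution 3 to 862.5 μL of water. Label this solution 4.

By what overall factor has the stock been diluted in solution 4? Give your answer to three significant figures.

9.00 × 10^3

Step 1: 400 μL + 5.6 mL = 6000 μL total → factor 6000/400 = 15
Step 2: 250 μL brought to 1500 μL → factor 1500/250 = 6
Step 3: 400 μL + 2800 μL = 3200 μL total → factor 3200/400 = 8
Step 4: 75 μL + 862.5 μL = 937.5 μL total → factor 937.5/75 = 12.5
Overall dilution factor = 15 × 6 × 8 × 12.5 = 9000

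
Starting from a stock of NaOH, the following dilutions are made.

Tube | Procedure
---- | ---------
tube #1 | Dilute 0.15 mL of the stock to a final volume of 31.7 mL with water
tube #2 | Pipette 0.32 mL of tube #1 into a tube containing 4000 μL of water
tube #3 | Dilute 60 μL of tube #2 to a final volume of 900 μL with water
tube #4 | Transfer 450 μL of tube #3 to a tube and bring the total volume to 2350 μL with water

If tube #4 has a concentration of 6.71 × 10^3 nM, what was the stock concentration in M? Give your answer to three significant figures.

Step 1: 0.15 mL brought to 31.7 mL → factor 31.7/0.15 = 211.33
Step 2: 0.32 mL + 4000 μL = 4.32 mL total → factor 4.32/0.32 = 13.5
Step 3: 60 μL brought to 900 μL → factor 900/60 = 15
Step 4: 450 μL brought to 2350 μL → factor 2350/450 = 5.2222
Overall dilution factor = 211.33 × 13.5 × 15 × 5.2222 = 2.2348 × 10^5
Stock = 6.71 × 10^3 nM × 2.2348 × 10^5 = 1.500 × 10^9 nM = 1.50 M

1.50 M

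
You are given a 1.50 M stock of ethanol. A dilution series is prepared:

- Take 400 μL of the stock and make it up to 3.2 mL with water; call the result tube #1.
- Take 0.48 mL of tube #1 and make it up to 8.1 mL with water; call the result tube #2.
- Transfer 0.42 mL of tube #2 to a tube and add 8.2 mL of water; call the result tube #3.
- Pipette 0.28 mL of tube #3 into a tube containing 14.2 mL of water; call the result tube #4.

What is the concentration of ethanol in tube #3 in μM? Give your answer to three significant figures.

Step 1: 400 μL brought to 3.2 mL → factor 3200/400 = 8
Step 2: 0.48 mL brought to 8.1 mL → factor 8.1/0.48 = 16.875
Step 3: 0.42 mL + 8.2 mL = 8.62 mL total → factor 8.62/0.42 = 20.524
Dilution factor through tube #3 = 8 × 16.875 × 20.524 = 2770.7
[tube #3] = 1.50 M / 2770.7 = 0.0005414 M = 541 μM

541 μM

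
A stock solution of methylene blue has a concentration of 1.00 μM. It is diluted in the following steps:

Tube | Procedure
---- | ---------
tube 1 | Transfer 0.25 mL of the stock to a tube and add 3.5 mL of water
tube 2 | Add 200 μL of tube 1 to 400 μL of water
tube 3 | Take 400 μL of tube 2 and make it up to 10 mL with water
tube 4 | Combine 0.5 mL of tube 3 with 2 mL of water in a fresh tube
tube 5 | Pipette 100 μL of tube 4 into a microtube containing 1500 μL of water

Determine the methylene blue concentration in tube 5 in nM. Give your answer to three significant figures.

Step 1: 0.25 mL + 3.5 mL = 3.75 mL total → factor 3.75/0.25 = 15
Step 2: 200 μL + 400 μL = 600 μL total → factor 600/200 = 3
Step 3: 400 μL brought to 10 mL → factor 10000/400 = 25
Step 4: 0.5 mL + 2 mL = 2.5 mL total → factor 2.5/0.5 = 5
Step 5: 100 μL + 1500 μL = 1600 μL total → factor 1600/100 = 16
Overall dilution factor = 15 × 3 × 25 × 5 × 16 = 90000
Final = 1.00 μM / 90000 = 1.111 × 10^-5 μM = 0.0111 nM

0.0111 nM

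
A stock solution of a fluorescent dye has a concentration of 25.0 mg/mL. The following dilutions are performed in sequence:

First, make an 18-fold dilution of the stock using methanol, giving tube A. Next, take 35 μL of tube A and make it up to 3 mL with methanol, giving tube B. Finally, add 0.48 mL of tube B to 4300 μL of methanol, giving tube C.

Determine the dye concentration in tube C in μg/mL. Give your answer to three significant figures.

1.63 μg/mL

Step 1: 18-fold → factor 18
Step 2: 35 μL brought to 3 mL → factor 3000/35 = 85.714
Step 3: 0.48 mL + 4300 μL = 4.78 mL total → factor 4.78/0.48 = 9.9583
Overall dilution factor = 18 × 85.714 × 9.9583 = 15364
Final = 25.0 mg/mL / 15364 = 0.001627 mg/mL = 1.63 μg/mL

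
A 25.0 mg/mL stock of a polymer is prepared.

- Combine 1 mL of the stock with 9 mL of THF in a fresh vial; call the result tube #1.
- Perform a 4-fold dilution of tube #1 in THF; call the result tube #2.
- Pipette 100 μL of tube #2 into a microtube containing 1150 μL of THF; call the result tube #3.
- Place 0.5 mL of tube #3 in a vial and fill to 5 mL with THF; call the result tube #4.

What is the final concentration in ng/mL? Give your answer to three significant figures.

Step 1: 1 mL + 9 mL = 10 mL total → factor 10/1 = 10
Step 2: 4-fold → factor 4
Step 3: 100 μL + 1150 μL = 1250 μL total → factor 1250/100 = 12.5
Step 4: 0.5 mL brought to 5 mL → factor 5/0.5 = 10
Overall dilution factor = 10 × 4 × 12.5 × 10 = 5000
Final = 25.0 mg/mL / 5000 = 0.005000 mg/mL = 5.00 × 10^3 ng/mL

5.00 × 10^3 ng/mL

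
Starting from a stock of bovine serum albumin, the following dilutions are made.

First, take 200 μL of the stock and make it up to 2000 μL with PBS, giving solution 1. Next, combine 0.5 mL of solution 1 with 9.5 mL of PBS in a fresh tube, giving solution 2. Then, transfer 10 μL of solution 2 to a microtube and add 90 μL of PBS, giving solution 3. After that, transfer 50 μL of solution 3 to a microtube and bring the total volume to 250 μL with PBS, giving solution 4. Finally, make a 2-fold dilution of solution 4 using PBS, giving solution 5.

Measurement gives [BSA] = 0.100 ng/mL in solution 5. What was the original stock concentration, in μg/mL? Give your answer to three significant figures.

2.00 μg/mL

Step 1: 200 μL brought to 2000 μL → factor 2000/200 = 10
Step 2: 0.5 mL + 9.5 mL = 10 mL total → factor 10/0.5 = 20
Step 3: 10 μL + 90 μL = 100 μL total → factor 100/10 = 10
Step 4: 50 μL brought to 250 μL → factor 250/50 = 5
Step 5: 2-fold → factor 2
Overall dilution factor = 10 × 20 × 10 × 5 × 2 = 20000
Stock = 0.100 ng/mL × 20000 = 2000 ng/mL = 2.00 μg/mL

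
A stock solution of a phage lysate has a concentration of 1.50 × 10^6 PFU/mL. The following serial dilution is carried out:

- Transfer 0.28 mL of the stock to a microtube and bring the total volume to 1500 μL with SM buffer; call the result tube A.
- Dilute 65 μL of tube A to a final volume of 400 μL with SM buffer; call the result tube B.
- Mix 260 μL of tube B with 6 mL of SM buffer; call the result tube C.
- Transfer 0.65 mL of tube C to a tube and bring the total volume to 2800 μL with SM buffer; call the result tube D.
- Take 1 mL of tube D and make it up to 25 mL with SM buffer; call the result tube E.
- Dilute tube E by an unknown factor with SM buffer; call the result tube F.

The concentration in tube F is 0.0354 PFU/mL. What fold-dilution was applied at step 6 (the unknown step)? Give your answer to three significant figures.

496-fold

Step 1: 0.28 mL brought to 1500 μL → factor 1.5/0.28 = 5.3571
Step 2: 65 μL brought to 400 μL → factor 400/65 = 6.1538
Step 3: 260 μL + 6 mL = 6260 μL total → factor 6260/260 = 24.077
Step 4: 0.65 mL brought to 2800 μL → factor 2.8/0.65 = 4.3077
Step 5: 1 mL brought to 25 mL → factor 25/1 = 25
Step 6: unknown factor x
Product of known-step factors = 85480
Overall factor = 1.50 × 10^6 PFU/mL / (0.0354 PFU/mL) = 4.2373 × 10^7
x = 4.2373 × 10^7 / 85480 = 496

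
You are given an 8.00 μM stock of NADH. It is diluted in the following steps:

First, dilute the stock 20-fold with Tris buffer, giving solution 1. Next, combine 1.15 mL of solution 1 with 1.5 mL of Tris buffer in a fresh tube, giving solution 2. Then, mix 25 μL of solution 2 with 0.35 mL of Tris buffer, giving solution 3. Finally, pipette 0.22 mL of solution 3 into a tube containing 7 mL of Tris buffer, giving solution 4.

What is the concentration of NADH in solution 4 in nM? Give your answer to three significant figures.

0.353 nM

Step 1: 20-fold → factor 20
Step 2: 1.15 mL + 1.5 mL = 2.65 mL total → factor 2.65/1.15 = 2.3043
Step 3: 25 μL + 0.35 mL = 375 μL total → factor 375/25 = 15
Step 4: 0.22 mL + 7 mL = 7.22 mL total → factor 7.22/0.22 = 32.818
Overall dilution factor = 20 × 2.3043 × 15 × 32.818 = 22687
Final = 8.00 μM / 22687 = 0.0003526 μM = 0.353 nM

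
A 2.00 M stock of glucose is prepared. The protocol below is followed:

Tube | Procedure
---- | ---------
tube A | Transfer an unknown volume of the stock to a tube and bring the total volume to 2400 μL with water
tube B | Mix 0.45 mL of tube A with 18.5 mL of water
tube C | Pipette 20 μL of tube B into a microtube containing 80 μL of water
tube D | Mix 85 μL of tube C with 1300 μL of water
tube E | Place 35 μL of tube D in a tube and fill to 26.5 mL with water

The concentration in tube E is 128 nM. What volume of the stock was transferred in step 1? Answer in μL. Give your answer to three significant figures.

399 μL

Step 1: v brought to 2400 μL → factor = 2400 μL/v
Step 2: 0.45 mL + 18.5 mL = 18.95 mL total → factor 18.95/0.45 = 42.111
Step 3: 20 μL + 80 μL = 100 μL total → factor 100/20 = 5
Step 4: 85 μL + 1300 μL = 1385 μL total → factor 1385/85 = 16.294
Step 5: 35 μL brought to 26.5 mL → factor 26500/35 = 757.14
Product of known-step factors = 2.5976 × 10^6
Overall factor = 2.00 M / (128 nM) = 1.5625 × 10^7
Step-1 factor = 1.5625 × 10^7 / 2.5976 × 10^6 = 6.0151
v = 2400 μL / 6.0151 = 399 μL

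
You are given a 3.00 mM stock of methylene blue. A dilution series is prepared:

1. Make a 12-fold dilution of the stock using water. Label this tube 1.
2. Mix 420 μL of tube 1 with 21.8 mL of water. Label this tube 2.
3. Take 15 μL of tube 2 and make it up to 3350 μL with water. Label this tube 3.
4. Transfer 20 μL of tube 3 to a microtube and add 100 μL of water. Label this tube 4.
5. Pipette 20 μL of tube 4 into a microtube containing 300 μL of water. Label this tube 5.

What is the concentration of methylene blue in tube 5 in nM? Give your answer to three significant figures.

Step 1: 12-fold → factor 12
Step 2: 420 μL + 21.8 mL = 22220 μL total → factor 22220/420 = 52.905
Step 3: 15 μL brought to 3350 μL → factor 3350/15 = 223.33
Step 4: 20 μL + 100 μL = 120 μL total → factor 120/20 = 6
Step 5: 20 μL + 300 μL = 320 μL total → factor 320/20 = 16
Overall dilution factor = 12 × 52.905 × 223.33 × 6 × 16 = 1.3611 × 10^7
Final = 3.00 mM / 1.3611 × 10^7 = 2.204 × 10^-7 mM = 0.220 nM

0.220 nM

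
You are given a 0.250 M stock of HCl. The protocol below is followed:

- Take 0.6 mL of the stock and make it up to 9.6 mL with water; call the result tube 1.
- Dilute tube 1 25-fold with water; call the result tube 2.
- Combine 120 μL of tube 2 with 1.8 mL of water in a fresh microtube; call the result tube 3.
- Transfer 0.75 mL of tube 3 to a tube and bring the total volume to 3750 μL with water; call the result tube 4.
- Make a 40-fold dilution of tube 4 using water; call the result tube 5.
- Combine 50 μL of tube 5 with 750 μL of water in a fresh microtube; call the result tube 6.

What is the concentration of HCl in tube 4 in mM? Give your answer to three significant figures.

0.00781 mM

Step 1: 0.6 mL brought to 9.6 mL → factor 9.6/0.6 = 16
Step 2: 25-fold → factor 25
Step 3: 120 μL + 1.8 mL = 1920 μL total → factor 1920/120 = 16
Step 4: 0.75 mL brought to 3750 μL → factor 3.75/0.75 = 5
Dilution factor through tube 4 = 16 × 25 × 16 × 5 = 32000
[tube 4] = 0.250 M / 32000 = 7.813 × 10^-6 M = 0.00781 mM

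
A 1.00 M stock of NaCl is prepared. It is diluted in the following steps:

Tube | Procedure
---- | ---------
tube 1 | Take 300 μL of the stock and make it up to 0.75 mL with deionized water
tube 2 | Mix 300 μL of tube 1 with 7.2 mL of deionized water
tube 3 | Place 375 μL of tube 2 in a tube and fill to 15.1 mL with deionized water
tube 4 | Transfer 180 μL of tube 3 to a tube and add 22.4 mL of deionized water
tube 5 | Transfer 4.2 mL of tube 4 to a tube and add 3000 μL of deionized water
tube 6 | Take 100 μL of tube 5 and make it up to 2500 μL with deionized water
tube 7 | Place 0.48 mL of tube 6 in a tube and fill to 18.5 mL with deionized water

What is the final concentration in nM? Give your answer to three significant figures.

1.92 nM

Step 1: 300 μL brought to 0.75 mL → factor 750/300 = 2.5
Step 2: 300 μL + 7.2 mL = 7500 μL total → factor 7500/300 = 25
Step 3: 375 μL brought to 15.1 mL → factor 15100/375 = 40.267
Step 4: 180 μL + 22.4 mL = 22580 μL total → factor 22580/180 = 125.44
Step 5: 4.2 mL + 3000 μL = 7.2 mL total → factor 7.2/4.2 = 1.7143
Step 6: 100 μL brought to 2500 μL → factor 2500/100 = 25
Step 7: 0.48 mL brought to 18.5 mL → factor 18.5/0.48 = 38.542
Overall dilution factor = 2.5 × 25 × 40.267 × 125.44 × 1.7143 × 25 × 38.542 = 5.2147 × 10^8
Final = 1.00 M / 5.2147 × 10^8 = 1.918 × 10^-9 M = 1.92 nM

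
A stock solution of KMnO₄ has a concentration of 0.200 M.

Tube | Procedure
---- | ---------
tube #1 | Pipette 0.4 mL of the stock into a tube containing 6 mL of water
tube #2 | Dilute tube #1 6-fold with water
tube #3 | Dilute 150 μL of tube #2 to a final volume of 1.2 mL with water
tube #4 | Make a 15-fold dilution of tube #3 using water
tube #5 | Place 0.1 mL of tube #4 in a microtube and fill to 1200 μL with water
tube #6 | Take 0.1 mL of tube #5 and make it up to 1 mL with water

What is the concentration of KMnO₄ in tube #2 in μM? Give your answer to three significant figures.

Step 1: 0.4 mL + 6 mL = 6.4 mL total → factor 6.4/0.4 = 16
Step 2: 6-fold → factor 6
Dilution factor through tube #2 = 16 × 6 = 96
[tube #2] = 0.200 M / 96 = 0.002083 M = 2.08 × 10^3 μM

2.08 × 10^3 μM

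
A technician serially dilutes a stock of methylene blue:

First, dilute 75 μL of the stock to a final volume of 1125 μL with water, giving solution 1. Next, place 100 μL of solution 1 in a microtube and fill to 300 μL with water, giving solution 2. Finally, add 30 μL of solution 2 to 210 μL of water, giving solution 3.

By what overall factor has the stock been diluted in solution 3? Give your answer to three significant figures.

360

Step 1: 75 μL brought to 1125 μL → factor 1125/75 = 15
Step 2: 100 μL brought to 300 μL → factor 300/100 = 3
Step 3: 30 μL + 210 μL = 240 μL total → factor 240/30 = 8
Overall dilution factor = 15 × 3 × 8 = 360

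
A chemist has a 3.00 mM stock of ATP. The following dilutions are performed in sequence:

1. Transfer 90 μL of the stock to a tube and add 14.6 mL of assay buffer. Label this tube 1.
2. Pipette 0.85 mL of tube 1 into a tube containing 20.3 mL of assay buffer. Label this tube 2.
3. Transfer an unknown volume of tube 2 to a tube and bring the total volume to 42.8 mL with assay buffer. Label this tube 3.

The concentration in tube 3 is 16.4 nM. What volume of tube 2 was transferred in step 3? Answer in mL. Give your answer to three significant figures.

Step 1: 90 μL + 14.6 mL = 14690 μL total → factor 14690/90 = 163.22
Step 2: 0.85 mL + 20.3 mL = 21.15 mL total → factor 21.15/0.85 = 24.882
Step 3: v brought to 42.8 mL → factor = 42.8 mL/v
Product of known-step factors = 4061.4
Overall factor = 3.00 mM / (16.4 nM) = 1.8293 × 10^5
Step-3 factor = 1.8293 × 10^5 / 4061.4 = 45.041
v = 42.8 mL / 45.041 = 0.950 mL

0.950 mL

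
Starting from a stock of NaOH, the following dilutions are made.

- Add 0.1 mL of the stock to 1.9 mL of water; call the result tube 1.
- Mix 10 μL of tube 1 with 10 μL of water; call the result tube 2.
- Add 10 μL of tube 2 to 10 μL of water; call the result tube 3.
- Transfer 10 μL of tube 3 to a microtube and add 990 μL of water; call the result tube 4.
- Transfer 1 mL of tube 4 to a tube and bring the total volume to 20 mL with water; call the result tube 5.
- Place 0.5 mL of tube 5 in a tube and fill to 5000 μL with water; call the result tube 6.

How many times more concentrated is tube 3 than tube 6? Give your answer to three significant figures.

Step 1: 0.1 mL + 1.9 mL = 2 mL total → factor 2/0.1 = 20
Step 2: 10 μL + 10 μL = 20 μL total → factor 20/10 = 2
Step 3: 10 μL + 10 μL = 20 μL total → factor 20/10 = 2
Step 4: 10 μL + 990 μL = 1000 μL total → factor 1000/10 = 100
Step 5: 1 mL brought to 20 mL → factor 20/1 = 20
Step 6: 0.5 mL brought to 5000 μL → factor 5/0.5 = 10
Dilution factor to tube 3 = 80; to tube 6 = 1.6 × 10^6
[tube 3]/[tube 6] = (factor to tube 6)/(factor to tube 3) = 1.6 × 10^6/80 = 2.00 × 10^4

2.00 × 10^4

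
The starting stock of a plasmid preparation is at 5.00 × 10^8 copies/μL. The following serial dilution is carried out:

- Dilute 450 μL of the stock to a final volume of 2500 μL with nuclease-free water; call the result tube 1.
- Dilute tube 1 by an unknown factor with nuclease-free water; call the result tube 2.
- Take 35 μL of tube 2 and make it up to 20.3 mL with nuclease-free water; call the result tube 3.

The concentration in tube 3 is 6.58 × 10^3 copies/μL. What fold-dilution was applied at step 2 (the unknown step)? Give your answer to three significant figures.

Step 1: 450 μL brought to 2500 μL → factor 2500/450 = 5.5556
Step 2: unknown factor x
Step 3: 35 μL brought to 20.3 mL → factor 20300/35 = 580
Product of known-step factors = 3222.2
Overall factor = 5.00 × 10^8 copies/μL / (6.58 × 10^3 copies/μL) = 75988
x = 75988 / 3222.2 = 23.6

23.6-fold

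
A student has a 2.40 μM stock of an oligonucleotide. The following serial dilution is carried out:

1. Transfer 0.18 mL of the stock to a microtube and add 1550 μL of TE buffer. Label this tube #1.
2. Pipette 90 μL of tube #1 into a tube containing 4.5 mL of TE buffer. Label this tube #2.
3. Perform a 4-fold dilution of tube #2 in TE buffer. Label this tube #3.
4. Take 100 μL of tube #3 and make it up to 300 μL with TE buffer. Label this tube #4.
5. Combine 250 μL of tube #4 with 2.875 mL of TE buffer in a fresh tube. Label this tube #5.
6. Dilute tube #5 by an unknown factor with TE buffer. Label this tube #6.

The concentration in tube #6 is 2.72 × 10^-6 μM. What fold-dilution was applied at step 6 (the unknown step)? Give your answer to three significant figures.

Step 1: 0.18 mL + 1550 μL = 1.73 mL total → factor 1.73/0.18 = 9.6111
Step 2: 90 μL + 4.5 mL = 4590 μL total → factor 4590/90 = 51
Step 3: 4-fold → factor 4
Step 4: 100 μL brought to 300 μL → factor 300/100 = 3
Step 5: 250 μL + 2.875 mL = 3125 μL total → factor 3125/250 = 12.5
Step 6: unknown factor x
Product of known-step factors = 73525
Overall factor = 2.40 μM / (2.72 × 10^-6 μM) = 8.8235 × 10^5
x = 8.8235 × 10^5 / 73525 = 12.0

12.0-fold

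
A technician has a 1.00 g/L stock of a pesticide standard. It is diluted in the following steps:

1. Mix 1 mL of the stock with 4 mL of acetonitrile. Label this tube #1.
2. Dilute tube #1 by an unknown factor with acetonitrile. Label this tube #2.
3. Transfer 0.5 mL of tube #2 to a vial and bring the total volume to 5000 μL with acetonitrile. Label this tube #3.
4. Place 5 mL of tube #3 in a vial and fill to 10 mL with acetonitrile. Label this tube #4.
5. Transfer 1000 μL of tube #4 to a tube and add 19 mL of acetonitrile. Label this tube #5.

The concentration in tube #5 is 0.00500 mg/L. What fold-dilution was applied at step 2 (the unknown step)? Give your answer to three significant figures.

100-fold

Step 1: 1 mL + 4 mL = 5 mL total → factor 5/1 = 5
Step 2: unknown factor x
Step 3: 0.5 mL brought to 5000 μL → factor 5/0.5 = 10
Step 4: 5 mL brought to 10 mL → factor 10/5 = 2
Step 5: 1000 μL + 19 mL = 20000 μL total → factor 20000/1000 = 20
Product of known-step factors = 2000
Overall factor = 1.00 g/L / (0.00500 mg/L) = 2 × 10^5
x = 2 × 10^5 / 2000 = 100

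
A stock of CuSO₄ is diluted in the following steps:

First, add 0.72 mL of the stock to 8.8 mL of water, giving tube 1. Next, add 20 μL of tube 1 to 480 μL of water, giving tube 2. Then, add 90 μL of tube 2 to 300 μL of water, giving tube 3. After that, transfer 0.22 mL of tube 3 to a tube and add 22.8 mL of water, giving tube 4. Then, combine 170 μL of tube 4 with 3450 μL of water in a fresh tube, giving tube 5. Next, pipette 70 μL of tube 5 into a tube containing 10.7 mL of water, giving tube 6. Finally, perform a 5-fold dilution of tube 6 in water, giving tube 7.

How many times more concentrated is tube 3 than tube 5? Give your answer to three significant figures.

2.23 × 10^3

Step 1: 0.72 mL + 8.8 mL = 9.52 mL total → factor 9.52/0.72 = 13.222
Step 2: 20 μL + 480 μL = 500 μL total → factor 500/20 = 25
Step 3: 90 μL + 300 μL = 390 μL total → factor 390/90 = 4.3333
Step 4: 0.22 mL + 22.8 mL = 23.02 mL total → factor 23.02/0.22 = 104.64
Step 5: 170 μL + 3450 μL = 3620 μL total → factor 3620/170 = 21.294
Dilution factor to tube 3 = 1432.4; to tube 5 = 3.1916 × 10^6
[tube 3]/[tube 5] = (factor to tube 5)/(factor to tube 3) = 3.1916 × 10^6/1432.4 = 2.23 × 10^3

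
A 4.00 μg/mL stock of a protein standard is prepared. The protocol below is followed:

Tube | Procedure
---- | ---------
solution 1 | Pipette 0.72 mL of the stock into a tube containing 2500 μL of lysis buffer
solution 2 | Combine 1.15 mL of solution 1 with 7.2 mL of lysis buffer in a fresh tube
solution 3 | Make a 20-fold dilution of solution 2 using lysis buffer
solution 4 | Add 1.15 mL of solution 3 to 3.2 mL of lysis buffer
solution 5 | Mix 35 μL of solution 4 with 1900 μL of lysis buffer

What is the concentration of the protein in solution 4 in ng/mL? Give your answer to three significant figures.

1.63 ng/mL

Step 1: 0.72 mL + 2500 μL = 3.22 mL total → factor 3.22/0.72 = 4.4722
Step 2: 1.15 mL + 7.2 mL = 8.35 mL total → factor 8.35/1.15 = 7.2609
Step 3: 20-fold → factor 20
Step 4: 1.15 mL + 3.2 mL = 4.35 mL total → factor 4.35/1.15 = 3.7826
Dilution factor through solution 4 = 4.4722 × 7.2609 × 20 × 3.7826 = 2456.6
[solution 4] = 4.00 μg/mL / 2456.6 = 0.001628 μg/mL = 1.63 ng/mL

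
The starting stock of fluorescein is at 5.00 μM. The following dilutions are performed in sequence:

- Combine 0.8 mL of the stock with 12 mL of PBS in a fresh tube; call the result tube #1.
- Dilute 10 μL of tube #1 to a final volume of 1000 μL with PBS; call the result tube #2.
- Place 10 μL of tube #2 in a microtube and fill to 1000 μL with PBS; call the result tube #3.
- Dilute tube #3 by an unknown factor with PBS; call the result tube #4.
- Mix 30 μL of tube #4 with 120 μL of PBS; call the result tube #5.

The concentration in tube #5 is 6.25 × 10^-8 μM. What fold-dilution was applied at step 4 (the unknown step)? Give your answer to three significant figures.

Step 1: 0.8 mL + 12 mL = 12.8 mL total → factor 12.8/0.8 = 16
Step 2: 10 μL brought to 1000 μL → factor 1000/10 = 100
Step 3: 10 μL brought to 1000 μL → factor 1000/10 = 100
Step 4: unknown factor x
Step 5: 30 μL + 120 μL = 150 μL total → factor 150/30 = 5
Product of known-step factors = 8 × 10^5
Overall factor = 5.00 μM / (6.25 × 10^-8 μM) = 8 × 10^7
x = 8 × 10^7 / 8 × 10^5 = 100

100-fold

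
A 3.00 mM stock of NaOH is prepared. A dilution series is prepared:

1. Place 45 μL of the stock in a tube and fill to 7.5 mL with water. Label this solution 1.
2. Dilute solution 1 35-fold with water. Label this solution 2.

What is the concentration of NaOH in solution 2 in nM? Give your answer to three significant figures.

514 nM

Step 1: 45 μL brought to 7.5 mL → factor 7500/45 = 166.67
Step 2: 35-fold → factor 35
Overall dilution factor = 166.67 × 35 = 5833.3
Final = 3.00 mM / 5833.3 = 0.0005143 mM = 514 nM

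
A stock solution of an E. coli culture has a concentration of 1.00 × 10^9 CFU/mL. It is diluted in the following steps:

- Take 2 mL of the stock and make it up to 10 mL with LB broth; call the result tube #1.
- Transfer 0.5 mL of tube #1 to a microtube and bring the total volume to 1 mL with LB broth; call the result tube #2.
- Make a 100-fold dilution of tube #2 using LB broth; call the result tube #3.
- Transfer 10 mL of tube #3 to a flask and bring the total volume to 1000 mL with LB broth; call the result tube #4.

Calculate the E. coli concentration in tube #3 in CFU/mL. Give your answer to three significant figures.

1.00 × 10^6 CFU/mL

Step 1: 2 mL brought to 10 mL → factor 10/2 = 5
Step 2: 0.5 mL brought to 1 mL → factor 1/0.5 = 2
Step 3: 100-fold → factor 100
Dilution factor through tube #3 = 5 × 2 × 100 = 1000
[tube #3] = 1.00 × 10^9 CFU/mL / 1000 = 1.00 × 10^6 CFU/mL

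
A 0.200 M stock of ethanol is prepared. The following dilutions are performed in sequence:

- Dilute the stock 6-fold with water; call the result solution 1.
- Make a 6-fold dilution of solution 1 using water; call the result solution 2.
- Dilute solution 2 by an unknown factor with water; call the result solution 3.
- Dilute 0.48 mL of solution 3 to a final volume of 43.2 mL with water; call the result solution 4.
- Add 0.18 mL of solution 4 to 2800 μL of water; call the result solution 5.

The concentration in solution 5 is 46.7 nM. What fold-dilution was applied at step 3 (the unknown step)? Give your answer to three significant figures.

Step 1: 6-fold → factor 6
Step 2: 6-fold → factor 6
Step 3: unknown factor x
Step 4: 0.48 mL brought to 43.2 mL → factor 43.2/0.48 = 90
Step 5: 0.18 mL + 2800 μL = 2.98 mL total → factor 2.98/0.18 = 16.556
Product of known-step factors = 53640
Overall factor = 0.200 M / (46.7 nM) = 4.2827 × 10^6
x = 4.2827 × 10^6 / 53640 = 79.8

79.8-fold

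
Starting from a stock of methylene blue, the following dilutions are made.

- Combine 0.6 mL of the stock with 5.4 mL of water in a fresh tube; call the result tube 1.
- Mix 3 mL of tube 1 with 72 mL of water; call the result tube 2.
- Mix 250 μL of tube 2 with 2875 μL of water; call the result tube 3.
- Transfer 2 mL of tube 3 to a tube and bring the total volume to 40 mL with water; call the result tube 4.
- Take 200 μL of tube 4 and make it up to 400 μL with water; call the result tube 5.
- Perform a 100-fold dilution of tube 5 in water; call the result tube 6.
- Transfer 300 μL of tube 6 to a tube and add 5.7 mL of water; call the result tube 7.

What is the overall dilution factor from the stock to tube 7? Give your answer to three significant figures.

Step 1: 0.6 mL + 5.4 mL = 6 mL total → factor 6/0.6 = 10
Step 2: 3 mL + 72 mL = 75 mL total → factor 75/3 = 25
Step 3: 250 μL + 2875 μL = 3125 μL total → factor 3125/250 = 12.5
Step 4: 2 mL brought to 40 mL → factor 40/2 = 20
Step 5: 200 μL brought to 400 μL → factor 400/200 = 2
Step 6: 100-fold → factor 100
Step 7: 300 μL + 5.7 mL = 6000 μL total → factor 6000/300 = 20
Overall dilution factor = 10 × 25 × 12.5 × 20 × 2 × 100 × 20 = 2.5 × 10^8

2.50 × 10^8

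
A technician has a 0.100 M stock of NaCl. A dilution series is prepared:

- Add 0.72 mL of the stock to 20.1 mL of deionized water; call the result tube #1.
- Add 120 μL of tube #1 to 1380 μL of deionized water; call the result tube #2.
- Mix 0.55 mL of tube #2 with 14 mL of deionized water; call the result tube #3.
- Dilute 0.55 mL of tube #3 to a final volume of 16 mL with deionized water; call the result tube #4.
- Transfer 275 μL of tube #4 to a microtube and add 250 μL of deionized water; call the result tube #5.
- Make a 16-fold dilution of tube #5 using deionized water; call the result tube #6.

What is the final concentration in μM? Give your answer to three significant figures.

Step 1: 0.72 mL + 20.1 mL = 20.82 mL total → factor 20.82/0.72 = 28.917
Step 2: 120 μL + 1380 μL = 1500 μL total → factor 1500/120 = 12.5
Step 3: 0.55 mL + 14 mL = 14.55 mL total → factor 14.55/0.55 = 26.455
Step 4: 0.55 mL brought to 16 mL → factor 16/0.55 = 29.091
Step 5: 275 μL + 250 μL = 525 μL total → factor 525/275 = 1.9091
Step 6: 16-fold → factor 16
Overall dilution factor = 28.917 × 12.5 × 26.455 × 29.091 × 1.9091 × 16 = 8.4969 × 10^6
Final = 0.100 M / 8.4969 × 10^6 = 1.177 × 10^-8 M = 0.0118 μM

0.0118 μM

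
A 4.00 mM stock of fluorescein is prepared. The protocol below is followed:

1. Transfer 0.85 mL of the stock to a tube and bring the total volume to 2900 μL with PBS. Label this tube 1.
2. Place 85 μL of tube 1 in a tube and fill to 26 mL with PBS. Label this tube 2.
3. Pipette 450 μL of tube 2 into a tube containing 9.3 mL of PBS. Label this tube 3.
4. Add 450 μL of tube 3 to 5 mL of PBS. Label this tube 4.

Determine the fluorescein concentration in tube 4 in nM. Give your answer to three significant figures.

14.6 nM

Step 1: 0.85 mL brought to 2900 μL → factor 2.9/0.85 = 3.4118
Step 2: 85 μL brought to 26 mL → factor 26000/85 = 305.88
Step 3: 450 μL + 9.3 mL = 9750 μL total → factor 9750/450 = 21.667
Step 4: 450 μL + 5 mL = 5450 μL total → factor 5450/450 = 12.111
Overall dilution factor = 3.4118 × 305.88 × 21.667 × 12.111 = 2.7385 × 10^5
Final = 4.00 mM / 2.7385 × 10^5 = 1.461 × 10^-5 mM = 14.6 nM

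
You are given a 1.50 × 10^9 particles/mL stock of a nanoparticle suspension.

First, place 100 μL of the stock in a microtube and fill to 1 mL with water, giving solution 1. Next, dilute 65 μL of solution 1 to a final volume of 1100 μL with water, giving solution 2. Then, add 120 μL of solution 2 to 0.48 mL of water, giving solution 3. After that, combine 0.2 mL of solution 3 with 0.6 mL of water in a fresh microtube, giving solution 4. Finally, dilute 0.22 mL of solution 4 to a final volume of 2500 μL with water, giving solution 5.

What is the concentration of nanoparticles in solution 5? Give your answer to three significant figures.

Step 1: 100 μL brought to 1 mL → factor 1000/100 = 10
Step 2: 65 μL brought to 1100 μL → factor 1100/65 = 16.923
Step 3: 120 μL + 0.48 mL = 600 μL total → factor 600/120 = 5
Step 4: 0.2 mL + 0.6 mL = 0.8 mL total → factor 0.8/0.2 = 4
Step 5: 0.22 mL brought to 2500 μL → factor 2.5/0.22 = 11.364
Overall dilution factor = 10 × 16.923 × 5 × 4 × 11.364 = 38462
Final = 1.50 × 10^9 particles/mL / 38462 = 3.90 × 10^4 particles/mL

3.90 × 10^4 particles/mL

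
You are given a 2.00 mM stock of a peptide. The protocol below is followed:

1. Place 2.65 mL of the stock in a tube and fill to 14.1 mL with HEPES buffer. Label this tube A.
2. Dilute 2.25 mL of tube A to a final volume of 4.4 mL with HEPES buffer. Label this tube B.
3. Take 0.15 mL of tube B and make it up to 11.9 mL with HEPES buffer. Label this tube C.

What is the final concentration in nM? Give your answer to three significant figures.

2.42 × 10^3 nM

Step 1: 2.65 mL brought to 14.1 mL → factor 14.1/2.65 = 5.3208
Step 2: 2.25 mL brought to 4.4 mL → factor 4.4/2.25 = 1.9556
Step 3: 0.15 mL brought to 11.9 mL → factor 11.9/0.15 = 79.333
Overall dilution factor = 5.3208 × 1.9556 × 79.333 = 825.47
Final = 2.00 mM / 825.47 = 0.002423 mM = 2.42 × 10^3 nM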